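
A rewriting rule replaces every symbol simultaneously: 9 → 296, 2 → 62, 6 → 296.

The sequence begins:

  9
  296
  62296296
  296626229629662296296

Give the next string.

φ(296626229629662296296) expands symbol-by-symbol to 62 296 296 296 62 296 62 62 296 296 62 296 296 296 62 62 296 296 62 296 296; joining the 21 pieces gives the next term.

6229629629662296626229629662296296296626229629662296296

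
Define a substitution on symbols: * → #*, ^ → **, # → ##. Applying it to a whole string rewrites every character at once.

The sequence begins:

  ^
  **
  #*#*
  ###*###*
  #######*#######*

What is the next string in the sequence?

Rewriting the 16 symbols of #######*#######* one by one yields ## ## ## ## ## ## ## #* ## ## ## ## ## ## ## #*; concatenated:

###############*###############*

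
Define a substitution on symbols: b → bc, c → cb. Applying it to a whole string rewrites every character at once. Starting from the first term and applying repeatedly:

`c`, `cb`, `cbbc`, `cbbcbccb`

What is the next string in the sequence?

Apply φ to cbbcbccb symbol by symbol: c→cb, b→bc, b→bc, c→cb, b→bc, c→cb, c→cb, b→bc; joined: cb bc bc cb bc cb cb bc.

cbbcbccbbccbcbbc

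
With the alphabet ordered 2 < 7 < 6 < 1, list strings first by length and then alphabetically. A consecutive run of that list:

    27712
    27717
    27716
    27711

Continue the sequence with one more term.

Find the rightmost character of 27711 below 1, bump it to the next letter, and reset everything to its right to 2.

27622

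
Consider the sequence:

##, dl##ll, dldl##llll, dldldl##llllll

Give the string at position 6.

Every step adds dl to the front and ll to the end of the previous string.
From dldldl##llllll, 2 further steps: dldldl##llllll → dldldldl##llllllll → (answer).

dldldldldl##llllllllll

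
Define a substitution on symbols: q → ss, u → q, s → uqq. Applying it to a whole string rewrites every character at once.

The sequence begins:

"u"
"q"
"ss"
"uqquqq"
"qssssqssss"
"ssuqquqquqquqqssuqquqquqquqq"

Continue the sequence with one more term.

Rewriting the 28 symbols of ssuqquqquqquqqssuqquqquqquqq one by one yields uqq uqq q ss ss q ss ss q ss ss q ss ss uqq uqq q ss ss q ss ss q ss ss q ss ss; concatenated:

uqquqqqssssqssssqssssqssssuqquqqqssssqssssqssssqssss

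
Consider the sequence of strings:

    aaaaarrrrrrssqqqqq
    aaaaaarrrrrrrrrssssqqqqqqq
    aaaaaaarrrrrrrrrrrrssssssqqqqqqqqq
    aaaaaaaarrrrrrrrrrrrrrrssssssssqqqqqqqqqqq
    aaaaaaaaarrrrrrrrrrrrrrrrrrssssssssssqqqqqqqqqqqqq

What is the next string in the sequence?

aaaaaaaaaarrrrrrrrrrrrrrrrrrrrrssssssssssssqqqqqqqqqqqqqqq

Reading off run lengths: a runs 5, 6, 7, 8, 9; r runs 6, 9, 12, 15, 18; s runs 2, 4, 6, 8, 10; q runs 5, 7, 9, 11, 13 — each is linear in n, where the shown terms are n = 2, 3, 4, 5, 6.
For the next term, n = 7, so the run lengths are 10, 21, 12, 15.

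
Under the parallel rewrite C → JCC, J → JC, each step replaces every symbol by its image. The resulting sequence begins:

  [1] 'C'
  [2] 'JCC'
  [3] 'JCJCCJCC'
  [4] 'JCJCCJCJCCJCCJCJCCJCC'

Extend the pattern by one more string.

JCJCCJCJCCJCCJCJCCJCJCCJCCJCJCCJCCJCJCCJCJCCJCCJCJCCJCC

Applying the rule to each of the 21 symbols of JCJCCJCJCCJCCJCJCCJCC gives the pieces JC JCC JC JCC JCC JC JCC JC JCC JCC JC JCC JCC JC JCC JC JCC JCC JC JCC JCC, which concatenate to the answer.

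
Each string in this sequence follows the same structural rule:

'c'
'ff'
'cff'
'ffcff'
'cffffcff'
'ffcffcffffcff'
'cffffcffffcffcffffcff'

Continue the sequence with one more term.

ffcffcffffcffcffffcffffcffcffffcff

Each term (from the third on) is the two preceding terms concatenated in order: term 3 = c·ff = cff.
The next term joins ffcffcffffcff and cffffcffffcffcffffcff.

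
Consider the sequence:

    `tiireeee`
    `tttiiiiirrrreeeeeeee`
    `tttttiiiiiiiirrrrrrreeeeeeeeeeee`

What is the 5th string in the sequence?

tttttttttiiiiiiiiiiiiiirrrrrrrrrrrrreeeeeeeeeeeeeeeeeeee

The n-th term is 2n-1 t's then 3n-1 i's then 3n-2 r's then 4n e's (n = 1, 2, …).
At n = 5 the blocks have lengths 9, 14, 13, 20.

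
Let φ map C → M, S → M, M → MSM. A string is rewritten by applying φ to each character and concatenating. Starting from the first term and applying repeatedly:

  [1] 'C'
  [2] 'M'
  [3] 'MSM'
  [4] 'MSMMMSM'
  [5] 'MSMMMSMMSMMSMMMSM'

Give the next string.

Applying the rule to each of the 17 symbols of MSMMMSMMSMMSMMMSM gives the pieces MSM M MSM MSM MSM M MSM MSM M MSM MSM M MSM MSM MSM M MSM, which concatenate to the answer.

MSMMMSMMSMMSMMMSMMSMMMSMMSMMMSMMSMMSMMMSM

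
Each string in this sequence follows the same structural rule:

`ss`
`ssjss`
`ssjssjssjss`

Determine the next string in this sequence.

Every step duplicates the string with 'j' between the halves.
One more doubling of ssjssjssjss gives the answer.

ssjssjssjssjssjssjssjss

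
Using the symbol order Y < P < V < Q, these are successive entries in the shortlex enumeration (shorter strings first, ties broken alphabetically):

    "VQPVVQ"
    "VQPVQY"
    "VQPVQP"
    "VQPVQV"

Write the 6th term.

Continuing the enumeration 2 steps past VQPVQV: VQPVQV → VQPVQQ → (answer).

VQPQYY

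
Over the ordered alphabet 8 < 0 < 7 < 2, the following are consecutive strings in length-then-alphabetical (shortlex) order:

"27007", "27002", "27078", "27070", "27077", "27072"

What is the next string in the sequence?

27028

Treat 27072 as a base-4 numeral over the given alphabet and add one, carrying through any trailing 2's.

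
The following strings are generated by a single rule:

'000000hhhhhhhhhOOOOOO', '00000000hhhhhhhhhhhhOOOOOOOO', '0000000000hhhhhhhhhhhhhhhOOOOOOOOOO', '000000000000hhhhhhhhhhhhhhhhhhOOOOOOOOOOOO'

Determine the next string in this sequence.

00000000000000hhhhhhhhhhhhhhhhhhhhhOOOOOOOOOOOOOO

Reading off run lengths: 0 runs 6, 8, 10, 12; h runs 9, 12, 15, 18; O runs 6, 8, 10, 12 — each is linear in n, where the shown terms are n = 3, 4, 5, 6.
For the next term, n = 7, so the run lengths are 14, 21, 14.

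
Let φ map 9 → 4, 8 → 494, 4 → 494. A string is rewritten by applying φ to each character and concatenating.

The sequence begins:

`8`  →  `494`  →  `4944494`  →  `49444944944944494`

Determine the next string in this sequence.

Applying the rule to each of the 17 symbols of 49444944944944494 gives the pieces 494 4 494 494 494 4 494 494 4 494 494 4 494 494 494 4 494, which concatenate to the answer.

49444944944944494494449449444944944944494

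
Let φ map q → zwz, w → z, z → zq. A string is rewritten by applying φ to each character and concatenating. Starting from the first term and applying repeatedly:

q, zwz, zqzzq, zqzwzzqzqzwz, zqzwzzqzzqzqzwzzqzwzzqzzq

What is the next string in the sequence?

Rewriting the 25 symbols of zqzwzzqzzqzqzwzzqzwzzqzzq one by one yields zq zwz zq z zq zq zwz zq zq zwz zq zwz zq z zq zq zwz zq z zq zq zwz zq zq zwz; concatenated:

zqzwzzqzzqzqzwzzqzqzwzzqzwzzqzzqzqzwzzqzzqzqzwzzqzqzwz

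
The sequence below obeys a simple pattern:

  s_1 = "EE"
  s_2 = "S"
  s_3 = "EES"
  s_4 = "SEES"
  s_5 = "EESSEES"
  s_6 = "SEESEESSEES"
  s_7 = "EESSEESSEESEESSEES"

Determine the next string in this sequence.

This is a Fibonacci-style word recurrence s(k) = s(k−2)·s(k−1): e.g. EE·S = EES.
So term 8 is SEESEESSEES·EESSEESSEESEESSEES.

SEESEESSEESEESSEESSEESEESSEES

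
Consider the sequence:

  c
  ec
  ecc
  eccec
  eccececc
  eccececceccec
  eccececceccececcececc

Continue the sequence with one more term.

From term 3 onward, concatenate the last term with the second-to-last: ec·c = ecc, ecc·ec = eccec, …
So term 8 is eccececceccececcececc·eccececceccec.

eccececceccececcececceccececceccec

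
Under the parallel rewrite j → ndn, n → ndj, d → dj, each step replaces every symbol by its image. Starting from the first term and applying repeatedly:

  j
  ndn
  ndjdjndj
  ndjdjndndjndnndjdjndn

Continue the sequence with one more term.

ndjdjndndjndnndjdjndjdjndnndjdjndjndjdjndndjndnndjdjndj

Replace each of the 21 characters of ndjdjndndjndnndjdjndn in place — ndj dj ndn dj ndn ndj dj ndj dj ndn ndj dj ndj ndj dj ndn dj ndn ndj dj ndj — and concatenate.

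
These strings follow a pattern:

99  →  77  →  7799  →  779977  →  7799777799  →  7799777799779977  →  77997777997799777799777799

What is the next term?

This is a Fibonacci-style word recurrence s(k) = s(k−1)·s(k−2): e.g. 77·99 = 7799.
So term 8 is 77997777997799777799777799·7799777799779977.

779977779977997777997777997799777799779977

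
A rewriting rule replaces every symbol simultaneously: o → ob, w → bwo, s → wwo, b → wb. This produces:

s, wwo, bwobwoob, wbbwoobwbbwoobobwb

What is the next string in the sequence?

Rewriting the 18 symbols of wbbwoobwbbwoobobwb one by one yields bwo wb wb bwo ob ob wb bwo wb wb bwo ob ob wb ob wb bwo wb; concatenated:

bwowbwbbwoobobwbbwowbwbbwoobobwbobwbbwowb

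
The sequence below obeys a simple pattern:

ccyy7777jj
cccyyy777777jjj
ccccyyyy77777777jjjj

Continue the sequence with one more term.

Each string has the form c^{n+1} y^{n+1} 7^{2n+2} j^{n+1} (n = 1, 2, …).
For the next term, n = 4, so the run lengths are 5, 5, 10, 5.

cccccyyyyy7777777777jjjjj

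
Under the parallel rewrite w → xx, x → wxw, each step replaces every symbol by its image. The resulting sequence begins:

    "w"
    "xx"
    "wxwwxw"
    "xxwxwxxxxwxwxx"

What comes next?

φ(xxwxwxxxxwxwxx) expands symbol-by-symbol to wxw wxw xx wxw xx wxw wxw wxw wxw xx wxw xx wxw wxw; joining the 14 pieces gives the next term.

wxwwxwxxwxwxxwxwwxwwxwwxwxxwxwxxwxwwxw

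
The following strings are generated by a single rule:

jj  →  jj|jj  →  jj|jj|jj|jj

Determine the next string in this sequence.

Every step duplicates the string with '|' between the halves.
Doubling jj|jj|jj|jj with '|' between the halves:

jj|jj|jj|jj|jj|jj|jj|jj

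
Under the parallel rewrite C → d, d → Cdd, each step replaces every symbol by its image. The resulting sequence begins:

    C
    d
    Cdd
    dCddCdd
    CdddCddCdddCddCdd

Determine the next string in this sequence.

φ(CdddCddCdddCddCdd) expands symbol-by-symbol to d Cdd Cdd Cdd d Cdd Cdd d Cdd Cdd Cdd d Cdd Cdd d Cdd Cdd; joining the 17 pieces gives the next term.

dCddCddCdddCddCdddCddCddCdddCddCdddCddCdd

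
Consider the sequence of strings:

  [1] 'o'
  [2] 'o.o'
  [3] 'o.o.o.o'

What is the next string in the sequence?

s(k+1) = s(k)·.·s(k) — each term doubles the last with '.' between the halves.
One more doubling of o.o.o.o gives the answer.

o.o.o.o.o.o.o.o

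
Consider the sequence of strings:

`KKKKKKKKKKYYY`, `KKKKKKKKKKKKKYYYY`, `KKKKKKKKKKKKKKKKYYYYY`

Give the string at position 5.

KKKKKKKKKKKKKKKKKKKKKKYYYYYYY

The n-th term is 3n+1 K's then n Y's, where the shown terms are n = 3, 4, 5.
At n = 7 the blocks have lengths 22, 7.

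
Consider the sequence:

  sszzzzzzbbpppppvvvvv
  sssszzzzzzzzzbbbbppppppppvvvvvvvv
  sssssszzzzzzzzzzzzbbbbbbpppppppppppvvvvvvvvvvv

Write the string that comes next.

sssssssszzzzzzzzzzzzzzzbbbbbbbbppppppppppppppvvvvvvvvvvvvvv

Term n consists of 2n s's, followed by 3n+3 z's, followed by 2n b's, followed by 3n+2 p's, followed by 3n+2 v's (n = 1, 2, …).
Setting n = 4 gives 8, 15, 8, 14, 14 characters in each block.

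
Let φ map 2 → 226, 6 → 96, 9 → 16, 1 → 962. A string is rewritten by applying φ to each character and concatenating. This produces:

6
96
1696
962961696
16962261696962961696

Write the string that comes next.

Applying the rule to each of the 20 symbols of 16962261696962961696 gives the pieces 962 96 16 96 226 226 96 962 96 16 96 16 96 226 16 96 962 96 16 96, which concatenate to the answer.

9629616962262269696296169616962261696962961696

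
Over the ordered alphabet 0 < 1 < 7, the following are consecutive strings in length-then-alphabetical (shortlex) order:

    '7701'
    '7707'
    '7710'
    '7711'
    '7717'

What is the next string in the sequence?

The successor of 7717 increments the rightmost position that isn't already 7 and resets every position after it to 0.

7770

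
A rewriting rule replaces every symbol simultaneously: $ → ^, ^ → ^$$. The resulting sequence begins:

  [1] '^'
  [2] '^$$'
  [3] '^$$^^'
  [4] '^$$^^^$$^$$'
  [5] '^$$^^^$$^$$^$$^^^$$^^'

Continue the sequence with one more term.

φ(^$$^^^$$^$$^$$^^^$$^^) expands symbol-by-symbol to ^$$ ^ ^ ^$$ ^$$ ^$$ ^ ^ ^$$ ^ ^ ^$$ ^ ^ ^$$ ^$$ ^$$ ^ ^ ^$$ ^$$; joining the 21 pieces gives the next term.

^$$^^^$$^$$^$$^^^$$^^^$$^^^$$^$$^$$^^^$$^$$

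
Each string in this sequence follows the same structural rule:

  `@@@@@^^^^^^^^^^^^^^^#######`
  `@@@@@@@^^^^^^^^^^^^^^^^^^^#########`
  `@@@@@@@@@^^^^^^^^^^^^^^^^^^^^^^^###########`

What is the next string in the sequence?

Reading off run lengths: @ runs 5, 7, 9; ^ runs 15, 19, 23; # runs 7, 9, 11 — each is linear in n, where the shown terms are n = 3, 4, 5.
At n = 6 the blocks have lengths 11, 27, 13.

@@@@@@@@@@@^^^^^^^^^^^^^^^^^^^^^^^^^^^#############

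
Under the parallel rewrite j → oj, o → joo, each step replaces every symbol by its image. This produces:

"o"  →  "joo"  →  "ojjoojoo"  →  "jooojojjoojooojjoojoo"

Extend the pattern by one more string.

φ(jooojojjoojooojjoojoo) expands symbol-by-symbol to oj joo joo joo oj joo oj oj joo joo oj joo joo joo oj oj joo joo oj joo joo; joining the 21 pieces gives the next term.

ojjoojoojooojjooojojjoojooojjoojoojooojojjoojooojjoojoo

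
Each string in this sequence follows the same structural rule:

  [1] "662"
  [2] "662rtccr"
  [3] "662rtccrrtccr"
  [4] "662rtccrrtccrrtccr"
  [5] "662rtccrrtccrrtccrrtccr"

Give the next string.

662rtccrrtccrrtccrrtccrrtccr

Every step adds rtccr to the end: s(k+1) = s(k)·rtccr.
So the next term is 662rtccrrtccrrtccrrtccr·rtccr.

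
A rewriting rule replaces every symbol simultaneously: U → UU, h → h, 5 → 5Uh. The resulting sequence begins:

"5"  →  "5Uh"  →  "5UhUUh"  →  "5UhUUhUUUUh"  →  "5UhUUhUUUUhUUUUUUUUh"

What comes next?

5UhUUhUUUUhUUUUUUUUhUUUUUUUUUUUUUUUUh

φ(5UhUUhUUUUhUUUUUUUUh) expands symbol-by-symbol to 5Uh UU h UU UU h UU UU UU UU h UU UU UU UU UU UU UU UU h; joining the 20 pieces gives the next term.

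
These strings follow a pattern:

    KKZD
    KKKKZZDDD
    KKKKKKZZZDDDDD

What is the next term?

Reading off run lengths: K runs 2, 4, 6; Z runs 1, 2, 3; D runs 1, 3, 5 — each is linear in n (n = 1, 2, …).
For the next term, n = 4, so the run lengths are 8, 4, 7.

KKKKKKKKZZZZDDDDDDD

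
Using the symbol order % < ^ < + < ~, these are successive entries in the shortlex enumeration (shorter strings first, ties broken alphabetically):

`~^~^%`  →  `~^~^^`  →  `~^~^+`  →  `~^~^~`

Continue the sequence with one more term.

~^~+%

Find the rightmost character of ~^~^~ below ~, bump it to the next letter, and reset everything to its right to %.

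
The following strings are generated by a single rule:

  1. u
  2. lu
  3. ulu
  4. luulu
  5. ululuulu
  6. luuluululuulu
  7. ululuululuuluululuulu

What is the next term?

This is a Fibonacci-style word recurrence s(k) = s(k−2)·s(k−1): e.g. u·lu = ulu.
So term 8 is luuluululuulu·ululuululuuluululuulu.

luuluululuuluululuululuuluululuulu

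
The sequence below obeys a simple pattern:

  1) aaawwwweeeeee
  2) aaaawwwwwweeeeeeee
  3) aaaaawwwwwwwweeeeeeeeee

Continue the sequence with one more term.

aaaaaawwwwwwwwwweeeeeeeeeeee

Each string has the form a^{n+1} w^{2n} e^{2n+2}, where the shown terms are n = 2, 3, 4.
For the next term, n = 5, so the run lengths are 6, 10, 12.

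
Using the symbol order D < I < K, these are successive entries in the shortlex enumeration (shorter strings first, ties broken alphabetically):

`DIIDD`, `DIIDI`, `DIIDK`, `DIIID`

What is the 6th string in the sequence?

Stepping forward 2 times from DIIID: DIIID → DIIII, then the target.

DIIIK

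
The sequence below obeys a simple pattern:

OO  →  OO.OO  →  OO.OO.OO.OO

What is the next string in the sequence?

s(k+1) = s(k)·.·s(k) — each term doubles the last with '.' between the halves.
One more doubling of OO.OO.OO.OO gives the answer.

OO.OO.OO.OO.OO.OO.OO.OO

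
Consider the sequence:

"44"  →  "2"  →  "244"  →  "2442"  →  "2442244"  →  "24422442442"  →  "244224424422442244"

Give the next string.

24422442442244224424422442442

Each term (from the third on) is the previous term followed by the one before it: term 3 = 2·44 = 244.
So term 8 is 244224424422442244·24422442442.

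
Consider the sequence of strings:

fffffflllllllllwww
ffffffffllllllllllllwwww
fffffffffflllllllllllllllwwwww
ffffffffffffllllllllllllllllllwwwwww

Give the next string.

fffffffffffffflllllllllllllllllllllwwwwwww

Each string has the form f^{2n} l^{3n} w^{n}, where the shown terms are n = 3, 4, 5, 6.
At n = 7 the blocks have lengths 14, 21, 7.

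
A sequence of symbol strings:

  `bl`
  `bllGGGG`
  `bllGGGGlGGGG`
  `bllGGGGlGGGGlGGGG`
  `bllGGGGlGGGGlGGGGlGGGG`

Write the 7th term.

Every step adds lGGGG to the end: s(k+1) = s(k)·lGGGG.
From bllGGGGlGGGGlGGGGlGGGG, 2 further steps: bllGGGGlGGGGlGGGGlGGGG → bllGGGGlGGGGlGGGGlGGGGlGGGG → (answer).

bllGGGGlGGGGlGGGGlGGGGlGGGGlGGGG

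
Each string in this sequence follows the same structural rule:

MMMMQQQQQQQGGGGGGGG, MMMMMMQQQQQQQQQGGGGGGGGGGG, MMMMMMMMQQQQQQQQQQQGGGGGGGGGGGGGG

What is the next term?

Reading off run lengths: M runs 4, 6, 8; Q runs 7, 9, 11; G runs 8, 11, 14 — each is linear in n, where the shown terms are n = 2, 3, 4.
At n = 5 the blocks have lengths 10, 13, 17.

MMMMMMMMMMQQQQQQQQQQQQQGGGGGGGGGGGGGGGGG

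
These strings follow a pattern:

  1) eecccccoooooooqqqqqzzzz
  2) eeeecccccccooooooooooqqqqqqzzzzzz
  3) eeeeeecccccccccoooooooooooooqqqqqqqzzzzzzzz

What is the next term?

The n-th term is 2n-2 e's then 2n+1 c's then 3n+1 o's then n+3 q's then 2n z's, where the shown terms are n = 2, 3, 4.
Setting n = 5 gives 8, 11, 16, 8, 10 characters in each block.

eeeeeeeecccccccccccooooooooooooooooqqqqqqqqzzzzzzzzzz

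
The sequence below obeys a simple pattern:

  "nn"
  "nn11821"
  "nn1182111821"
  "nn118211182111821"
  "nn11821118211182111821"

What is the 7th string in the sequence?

nn118211182111821118211182111821

Every step adds 11821 to the end: s(k+1) = s(k)·11821.
From nn11821118211182111821, 2 further steps: nn11821118211182111821 → nn1182111821118211182111821 → (answer).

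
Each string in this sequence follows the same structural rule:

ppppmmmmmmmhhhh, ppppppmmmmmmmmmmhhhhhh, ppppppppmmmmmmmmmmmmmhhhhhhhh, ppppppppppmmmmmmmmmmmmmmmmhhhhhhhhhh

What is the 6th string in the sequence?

ppppppppppppppmmmmmmmmmmmmmmmmmmmmmmhhhhhhhhhhhhhh

Term n consists of 2n p's, followed by 3n+1 m's, followed by 2n h's, where the shown terms are n = 2, 3, 4, 5.
For term 6, n = 7, so the run lengths are 14, 22, 14.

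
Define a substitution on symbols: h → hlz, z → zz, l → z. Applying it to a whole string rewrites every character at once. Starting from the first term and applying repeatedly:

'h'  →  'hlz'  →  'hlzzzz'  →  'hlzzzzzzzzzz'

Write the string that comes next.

hlzzzzzzzzzzzzzzzzzzzzzz

Expanding hlzzzzzzzzzz: h→hlz, l→z, z→zz, z→zz, z→zz, z→zz, z→zz, z→zz, z→zz, z→zz, z→zz, z→zz. Concatenated: hlz z zz zz zz zz zz zz zz zz zz zz.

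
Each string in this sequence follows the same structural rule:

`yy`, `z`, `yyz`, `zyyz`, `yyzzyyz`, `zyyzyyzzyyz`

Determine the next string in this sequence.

This is a Fibonacci-style word recurrence s(k) = s(k−2)·s(k−1): e.g. yy·z = yyz.
So term 7 is yyzzyyz·zyyzyyzzyyz.

yyzzyyzzyyzyyzzyyz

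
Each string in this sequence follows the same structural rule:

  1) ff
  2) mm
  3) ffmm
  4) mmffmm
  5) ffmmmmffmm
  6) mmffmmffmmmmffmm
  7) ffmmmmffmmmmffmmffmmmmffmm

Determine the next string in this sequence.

mmffmmffmmmmffmmffmmmmffmmmmffmmffmmmmffmm

From term 3 onward, concatenate the second-to-last term with the last: ff·mm = ffmm, mm·ffmm = mmffmm, …
So term 8 is mmffmmffmmmmffmm·ffmmmmffmmmmffmmffmmmmffmm.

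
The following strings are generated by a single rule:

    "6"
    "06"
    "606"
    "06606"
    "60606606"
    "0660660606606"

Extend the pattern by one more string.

606066060660660606606

From term 3 onward, concatenate the second-to-last term with the last: 6·06 = 606, 06·606 = 06606, …
The next term joins 60606606 and 0660660606606.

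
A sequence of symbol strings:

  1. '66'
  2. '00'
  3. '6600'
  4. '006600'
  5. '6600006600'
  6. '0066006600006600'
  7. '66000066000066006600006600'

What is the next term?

This is a Fibonacci-style word recurrence s(k) = s(k−2)·s(k−1): e.g. 66·00 = 6600.
Continuing: 0066006600006600 · 66000066000066006600006600 gives term 8.

006600660000660066000066000066006600006600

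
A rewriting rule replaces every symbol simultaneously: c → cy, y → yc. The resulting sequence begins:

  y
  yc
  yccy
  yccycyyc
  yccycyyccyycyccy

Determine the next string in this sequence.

Replace each of the 16 characters of yccycyyccyycyccy in place — yc cy cy yc cy yc yc cy cy yc yc cy yc cy cy yc — and concatenate.

yccycyyccyycyccycyycyccyyccycyyc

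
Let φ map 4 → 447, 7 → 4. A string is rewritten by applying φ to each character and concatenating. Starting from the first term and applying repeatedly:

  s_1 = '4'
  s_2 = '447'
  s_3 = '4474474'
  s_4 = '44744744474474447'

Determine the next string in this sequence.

Replace each of the 17 characters of 44744744474474447 in place — 447 447 4 447 447 4 447 447 447 4 447 447 4 447 447 447 4 — and concatenate.

44744744474474447447447444744744474474474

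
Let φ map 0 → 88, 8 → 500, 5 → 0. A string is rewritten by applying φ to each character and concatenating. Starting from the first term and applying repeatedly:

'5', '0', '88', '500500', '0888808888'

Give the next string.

8850050050050088500500500500

Rewriting each symbol of 0888808888: 0→88, 8→500, 8→500, 8→500, 8→500, 0→88, 8→500, 8→500, 8→500, 8→500, which concatenates to 88 500 500 500 500 88 500 500 500 500.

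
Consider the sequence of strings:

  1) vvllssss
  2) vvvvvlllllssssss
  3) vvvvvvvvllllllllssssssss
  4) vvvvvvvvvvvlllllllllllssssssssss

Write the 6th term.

Term n consists of 3n-1 v's, followed by 3n-1 l's, followed by 2n+2 s's (n = 1, 2, …).
Setting n = 6 gives 17, 17, 14 characters in each block.

vvvvvvvvvvvvvvvvvlllllllllllllllllssssssssssssss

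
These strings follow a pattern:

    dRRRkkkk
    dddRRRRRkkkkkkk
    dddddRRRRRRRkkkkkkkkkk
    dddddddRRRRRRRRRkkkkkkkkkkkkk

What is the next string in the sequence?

The n-th term is 2n-1 d's then 2n+1 R's then 3n+1 k's (n = 1, 2, …).
Setting n = 5 gives 9, 11, 16 characters in each block.

dddddddddRRRRRRRRRRRkkkkkkkkkkkkkkkk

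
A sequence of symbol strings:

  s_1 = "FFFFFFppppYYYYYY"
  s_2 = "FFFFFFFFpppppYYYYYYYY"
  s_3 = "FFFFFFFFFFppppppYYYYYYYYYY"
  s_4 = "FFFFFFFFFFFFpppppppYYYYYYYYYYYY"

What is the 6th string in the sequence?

Reading off run lengths: F runs 6, 8, 10, 12; p runs 4, 5, 6, 7; Y runs 6, 8, 10, 12 — each is linear in n, where the shown terms are n = 3, 4, 5, 6.
For term 6, n = 8, so the run lengths are 16, 9, 16.

FFFFFFFFFFFFFFFFpppppppppYYYYYYYYYYYYYYYY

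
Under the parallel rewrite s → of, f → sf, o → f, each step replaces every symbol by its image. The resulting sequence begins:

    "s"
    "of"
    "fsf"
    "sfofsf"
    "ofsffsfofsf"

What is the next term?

Expanding ofsffsfofsf: o→f, f→sf, s→of, f→sf, f→sf, s→of, f→sf, o→f, f→sf, s→of, f→sf. Concatenated: f sf of sf sf of sf f sf of sf.

fsfofsfsfofsffsfofsf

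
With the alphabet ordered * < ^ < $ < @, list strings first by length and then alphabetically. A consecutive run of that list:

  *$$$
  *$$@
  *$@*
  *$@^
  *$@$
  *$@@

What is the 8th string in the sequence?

Stepping forward 2 times from *$@@: *$@@ → *@**, then the target.

*@*^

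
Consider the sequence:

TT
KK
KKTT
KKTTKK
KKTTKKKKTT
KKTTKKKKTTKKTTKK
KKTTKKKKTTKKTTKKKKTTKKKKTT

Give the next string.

KKTTKKKKTTKKTTKKKKTTKKKKTTKKTTKKKKTTKKTTKK

This is a Fibonacci-style word recurrence s(k) = s(k−1)·s(k−2): e.g. KK·TT = KKTT.
So term 8 is KKTTKKKKTTKKTTKKKKTTKKKKTT·KKTTKKKKTTKKTTKK.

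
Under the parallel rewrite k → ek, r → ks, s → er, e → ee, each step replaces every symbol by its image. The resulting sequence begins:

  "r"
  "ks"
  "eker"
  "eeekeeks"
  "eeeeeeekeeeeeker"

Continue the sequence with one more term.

Applying the rule to each of the 16 symbols of eeeeeeekeeeeeker gives the pieces ee ee ee ee ee ee ee ek ee ee ee ee ee ek ee ks, which concatenate to the answer.

eeeeeeeeeeeeeeekeeeeeeeeeeekeeks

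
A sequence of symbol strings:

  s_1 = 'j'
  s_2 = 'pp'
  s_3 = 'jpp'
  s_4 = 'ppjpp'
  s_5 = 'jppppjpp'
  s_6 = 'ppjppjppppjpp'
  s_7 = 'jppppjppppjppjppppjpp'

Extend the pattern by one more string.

ppjppjppppjppjppppjppppjppjppppjpp

Each term (from the third on) is the two preceding terms concatenated in order: term 3 = j·pp = jpp.
The next term joins ppjppjppppjpp and jppppjppppjppjppppjpp.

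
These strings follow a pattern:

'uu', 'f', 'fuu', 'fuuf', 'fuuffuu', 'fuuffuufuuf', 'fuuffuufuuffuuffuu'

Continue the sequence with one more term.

This is a Fibonacci-style word recurrence s(k) = s(k−1)·s(k−2): e.g. f·uu = fuu.
Continuing: fuuffuufuuffuuffuu · fuuffuufuuf gives term 8.

fuuffuufuuffuuffuufuuffuufuuf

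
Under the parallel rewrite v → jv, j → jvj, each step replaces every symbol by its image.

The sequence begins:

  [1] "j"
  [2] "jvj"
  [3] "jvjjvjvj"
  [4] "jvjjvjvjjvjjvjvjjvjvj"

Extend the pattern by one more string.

Replace each of the 21 characters of jvjjvjvjjvjjvjvjjvjvj in place — jvj jv jvj jvj jv jvj jv jvj jvj jv jvj jvj jv jvj jv jvj jvj jv jvj jv jvj — and concatenate.

jvjjvjvjjvjjvjvjjvjvjjvjjvjvjjvjjvjvjjvjvjjvjjvjvjjvjvj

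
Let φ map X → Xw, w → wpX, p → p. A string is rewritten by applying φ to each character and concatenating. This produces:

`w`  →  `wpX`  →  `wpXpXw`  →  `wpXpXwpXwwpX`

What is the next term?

Expanding wpXpXwpXwwpX: w→wpX, p→p, X→Xw, p→p, X→Xw, w→wpX, p→p, X→Xw, w→wpX, w→wpX, p→p, X→Xw. Concatenated: wpX p Xw p Xw wpX p Xw wpX wpX p Xw.

wpXpXwpXwwpXpXwwpXwpXpXw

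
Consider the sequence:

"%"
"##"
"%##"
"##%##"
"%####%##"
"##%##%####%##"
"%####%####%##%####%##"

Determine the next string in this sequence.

From term 3 onward, concatenate the second-to-last term with the last: %·## = %##, ##·%## = ##%##, …
So term 8 is ##%##%####%##·%####%####%##%####%##.

##%##%####%##%####%####%##%####%##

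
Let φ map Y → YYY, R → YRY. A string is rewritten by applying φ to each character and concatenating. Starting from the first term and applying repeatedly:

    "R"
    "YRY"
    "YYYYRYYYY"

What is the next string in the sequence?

YYYYYYYYYYYYYRYYYYYYYYYYYYY

Rewriting each symbol of YYYYRYYYY: Y→YYY, Y→YYY, Y→YYY, Y→YYY, R→YRY, Y→YYY, Y→YYY, Y→YYY, Y→YYY, which concatenates to YYY YYY YYY YYY YRY YYY YYY YYY YYY.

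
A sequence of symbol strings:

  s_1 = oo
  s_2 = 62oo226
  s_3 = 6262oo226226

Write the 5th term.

62626262oo226226226226

Every step adds 62 to the front and 226 to the end of the previous string.
From 6262oo226226, 2 further steps: 6262oo226226 → 626262oo226226226 → (answer).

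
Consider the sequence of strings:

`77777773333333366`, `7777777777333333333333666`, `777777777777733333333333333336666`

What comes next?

Term n consists of 3n+1 7's, followed by 4n 3's, followed by n 6's, where the shown terms are n = 2, 3, 4.
Setting n = 5 gives 16, 20, 5 characters in each block.

77777777777777773333333333333333333366666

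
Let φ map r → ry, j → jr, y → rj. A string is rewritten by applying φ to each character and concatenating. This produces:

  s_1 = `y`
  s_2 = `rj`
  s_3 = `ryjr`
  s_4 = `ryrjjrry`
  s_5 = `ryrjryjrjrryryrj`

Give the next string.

Rewriting the 16 symbols of ryrjryjrjrryryrj one by one yields ry rj ry jr ry rj jr ry jr ry ry rj ry rj ry jr; concatenated:

ryrjryjrryrjjrryjrryryrjryrjryjr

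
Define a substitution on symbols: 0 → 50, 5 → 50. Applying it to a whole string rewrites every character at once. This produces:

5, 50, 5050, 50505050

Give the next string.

Rewriting each symbol of 50505050: 5→50, 0→50, 5→50, 0→50, 5→50, 0→50, 5→50, 0→50, which concatenates to 50 50 50 50 50 50 50 50.

5050505050505050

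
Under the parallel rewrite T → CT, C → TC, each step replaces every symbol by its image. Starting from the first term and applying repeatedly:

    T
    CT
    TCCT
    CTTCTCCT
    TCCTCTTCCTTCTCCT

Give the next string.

Rewriting the 16 symbols of TCCTCTTCCTTCTCCT one by one yields CT TC TC CT TC CT CT TC TC CT CT TC CT TC TC CT; concatenated:

CTTCTCCTTCCTCTTCTCCTCTTCCTTCTCCT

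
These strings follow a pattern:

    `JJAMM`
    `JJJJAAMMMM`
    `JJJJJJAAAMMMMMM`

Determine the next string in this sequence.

The n-th term is 2n J's then n A's then 2n M's (n = 1, 2, …).
Setting n = 4 gives 8, 4, 8 characters in each block.

JJJJJJJJAAAAMMMMMMMM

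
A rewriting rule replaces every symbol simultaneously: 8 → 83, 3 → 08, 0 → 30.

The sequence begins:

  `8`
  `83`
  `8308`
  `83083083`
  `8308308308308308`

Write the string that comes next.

Rewriting the 16 symbols of 8308308308308308 one by one yields 83 08 30 83 08 30 83 08 30 83 08 30 83 08 30 83; concatenated:

83083083083083083083083083083083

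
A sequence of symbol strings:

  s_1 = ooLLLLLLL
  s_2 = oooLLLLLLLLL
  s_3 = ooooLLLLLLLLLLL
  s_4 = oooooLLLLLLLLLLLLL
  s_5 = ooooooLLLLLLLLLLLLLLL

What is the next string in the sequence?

oooooooLLLLLLLLLLLLLLLLL

Each string has the form o^{n-1} L^{2n+1}, where the shown terms are n = 3, 4, 5, 6, 7.
At n = 8 the blocks have lengths 7, 17.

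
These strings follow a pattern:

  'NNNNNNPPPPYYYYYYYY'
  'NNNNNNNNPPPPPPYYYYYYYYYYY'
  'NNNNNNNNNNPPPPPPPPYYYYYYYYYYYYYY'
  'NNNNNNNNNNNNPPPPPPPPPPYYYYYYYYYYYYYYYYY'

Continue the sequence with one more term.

NNNNNNNNNNNNNNPPPPPPPPPPPPYYYYYYYYYYYYYYYYYYYY

The n-th term is 2n+2 N's then 2n P's then 3n+2 Y's, where the shown terms are n = 2, 3, 4, 5.
For the next term, n = 6, so the run lengths are 14, 12, 20.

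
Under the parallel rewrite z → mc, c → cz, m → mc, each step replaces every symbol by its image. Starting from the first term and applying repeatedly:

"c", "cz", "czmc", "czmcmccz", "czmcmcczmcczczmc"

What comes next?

Rewriting the 16 symbols of czmcmcczmcczczmc one by one yields cz mc mc cz mc cz cz mc mc cz cz mc cz mc mc cz; concatenated:

czmcmcczmcczczmcmcczczmcczmcmccz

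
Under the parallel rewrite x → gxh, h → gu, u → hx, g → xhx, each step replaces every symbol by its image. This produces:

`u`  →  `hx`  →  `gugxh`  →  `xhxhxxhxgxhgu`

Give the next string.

Applying the rule to each of the 13 symbols of xhxhxxhxgxhgu gives the pieces gxh gu gxh gu gxh gxh gu gxh xhx gxh gu xhx hx, which concatenate to the answer.

gxhgugxhgugxhgxhgugxhxhxgxhguxhxhx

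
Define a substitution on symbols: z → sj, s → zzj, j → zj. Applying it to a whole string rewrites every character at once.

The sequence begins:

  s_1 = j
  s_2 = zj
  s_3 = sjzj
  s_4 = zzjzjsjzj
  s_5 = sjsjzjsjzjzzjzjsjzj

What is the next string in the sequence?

zzjzjzzjzjsjzjzzjzjsjzjsjsjzjsjzjzzjzjsjzj

Replace each of the 19 characters of sjsjzjsjzjzzjzjsjzj in place — zzj zj zzj zj sj zj zzj zj sj zj sj sj zj sj zj zzj zj sj zj — and concatenate.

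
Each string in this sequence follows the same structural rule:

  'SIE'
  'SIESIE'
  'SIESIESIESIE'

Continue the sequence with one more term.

s(k+1) = s(k)·s(k) — each term doubles the last.
So the next term is two copies of SIESIESIESIE.

SIESIESIESIESIESIESIESIE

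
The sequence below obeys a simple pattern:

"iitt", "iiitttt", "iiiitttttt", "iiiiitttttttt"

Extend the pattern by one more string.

Reading off run lengths: i runs 2, 3, 4, 5; t runs 2, 4, 6, 8 — each is linear in n (n = 1, 2, …).
Setting n = 5 gives 6, 10 characters in each block.

iiiiiitttttttttt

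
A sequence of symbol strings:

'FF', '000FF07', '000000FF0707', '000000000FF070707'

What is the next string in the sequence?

Every step adds 000 to the front and 07 to the end of the previous string.
Applying this once more to 000000000FF070707:

000000000000FF07070707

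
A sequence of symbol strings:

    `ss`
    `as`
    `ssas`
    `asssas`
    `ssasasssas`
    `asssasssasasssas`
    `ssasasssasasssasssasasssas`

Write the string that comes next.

Each term (from the third on) is the two preceding terms concatenated in order: term 3 = ss·as = ssas.
The next term joins asssasssasasssas and ssasasssasasssasssasasssas.

asssasssasasssasssasasssasasssasssasasssas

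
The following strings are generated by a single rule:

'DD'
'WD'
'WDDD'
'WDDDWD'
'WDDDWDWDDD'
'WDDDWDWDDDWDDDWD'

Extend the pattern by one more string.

WDDDWDWDDDWDDDWDWDDDWDWDDD

This is a Fibonacci-style word recurrence s(k) = s(k−1)·s(k−2): e.g. WD·DD = WDDD.
Continuing: WDDDWDWDDDWDDDWD · WDDDWDWDDD gives term 7.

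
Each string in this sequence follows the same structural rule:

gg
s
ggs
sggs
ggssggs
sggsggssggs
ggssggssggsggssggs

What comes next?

This is a Fibonacci-style word recurrence s(k) = s(k−2)·s(k−1): e.g. gg·s = ggs.
So term 8 is sggsggssggs·ggssggssggsggssggs.

sggsggssggsggssggssggsggssggs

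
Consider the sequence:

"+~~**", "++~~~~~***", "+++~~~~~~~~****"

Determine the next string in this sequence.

++++~~~~~~~~~~~*****

Reading off run lengths: + runs 1, 2, 3; ~ runs 2, 5, 8; * runs 2, 3, 4 — each is linear in n (n = 1, 2, …).
For the next term, n = 4, so the run lengths are 4, 11, 5.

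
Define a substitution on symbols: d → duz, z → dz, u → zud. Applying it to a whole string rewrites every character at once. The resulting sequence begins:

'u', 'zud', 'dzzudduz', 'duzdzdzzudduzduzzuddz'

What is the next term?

Rewriting the 21 symbols of duzdzdzzudduzduzzuddz one by one yields duz zud dz duz dz duz dz dz zud duz duz zud dz duz zud dz dz zud duz duz dz; concatenated:

duzzuddzduzdzduzdzdzzudduzduzzuddzduzzuddzdzzudduzduzdz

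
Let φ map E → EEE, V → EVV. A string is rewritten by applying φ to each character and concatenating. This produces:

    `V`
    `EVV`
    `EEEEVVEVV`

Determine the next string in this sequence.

EEEEEEEEEEEEEVVEVVEEEEVVEVV

Rewriting each symbol of EEEEVVEVV: E→EEE, E→EEE, E→EEE, E→EEE, V→EVV, V→EVV, E→EEE, V→EVV, V→EVV, which concatenates to EEE EEE EEE EEE EVV EVV EEE EVV EVV.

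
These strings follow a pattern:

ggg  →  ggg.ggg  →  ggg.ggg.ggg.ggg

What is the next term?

ggg.ggg.ggg.ggg.ggg.ggg.ggg.ggg

Every step duplicates the string with '.' between the halves.
So the next term is two copies of ggg.ggg.ggg.ggg with '.' between the halves.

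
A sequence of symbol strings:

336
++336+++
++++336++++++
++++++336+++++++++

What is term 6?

Each term wraps the previous one in ++ on the left and +++ on the right.
From ++++++336+++++++++, 2 further steps: ++++++336+++++++++ → ++++++++336++++++++++++ → (answer).

++++++++++336+++++++++++++++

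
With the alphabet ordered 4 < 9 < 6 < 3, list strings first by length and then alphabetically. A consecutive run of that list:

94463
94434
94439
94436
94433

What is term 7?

Continuing the enumeration 2 steps past 94433: 94433 → 94944 → (answer).

94949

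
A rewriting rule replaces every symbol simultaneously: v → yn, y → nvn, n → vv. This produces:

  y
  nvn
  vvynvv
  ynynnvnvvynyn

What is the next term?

Applying the rule to each of the 13 symbols of ynynnvnvvynyn gives the pieces nvn vv nvn vv vv yn vv yn yn nvn vv nvn vv, which concatenate to the answer.

nvnvvnvnvvvvynvvynynnvnvvnvnvv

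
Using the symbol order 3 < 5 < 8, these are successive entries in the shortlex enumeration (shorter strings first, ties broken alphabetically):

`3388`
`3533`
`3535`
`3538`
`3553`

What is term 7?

3558

Stepping forward 2 times from 3553: 3553 → 3555, then the target.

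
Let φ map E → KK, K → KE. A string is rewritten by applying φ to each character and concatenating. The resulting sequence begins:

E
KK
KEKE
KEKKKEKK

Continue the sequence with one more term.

Rewriting each symbol of KEKKKEKK: K→KE, E→KK, K→KE, K→KE, K→KE, E→KK, K→KE, K→KE, which concatenates to KE KK KE KE KE KK KE KE.

KEKKKEKEKEKKKEKE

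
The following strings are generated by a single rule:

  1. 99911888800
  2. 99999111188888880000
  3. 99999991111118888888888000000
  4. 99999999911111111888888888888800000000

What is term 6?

99999999999991111111111118888888888888888888000000000000

The n-th term is 2n+1 9's then 2n 1's then 3n+1 8's then 2n 0's (n = 1, 2, …).
For term 6, n = 6, so the run lengths are 13, 12, 19, 12.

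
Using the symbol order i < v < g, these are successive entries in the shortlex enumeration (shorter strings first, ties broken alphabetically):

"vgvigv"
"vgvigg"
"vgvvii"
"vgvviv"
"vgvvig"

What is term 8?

vgvvvg

Stepping forward 3 times from vgvvig: vgvvig → vgvvvi → vgvvvv, then the target.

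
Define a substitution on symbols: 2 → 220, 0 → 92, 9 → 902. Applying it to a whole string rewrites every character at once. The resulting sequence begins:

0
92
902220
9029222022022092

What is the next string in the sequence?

90292220902220220220922202209222022092902220

φ(9029222022022092) expands symbol-by-symbol to 902 92 220 902 220 220 220 92 220 220 92 220 220 92 902 220; joining the 16 pieces gives the next term.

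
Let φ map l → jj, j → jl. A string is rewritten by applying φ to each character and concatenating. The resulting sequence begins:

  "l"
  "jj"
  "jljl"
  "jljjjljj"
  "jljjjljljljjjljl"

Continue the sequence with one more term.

Rewriting the 16 symbols of jljjjljljljjjljl one by one yields jl jj jl jl jl jj jl jj jl jj jl jl jl jj jl jj; concatenated:

jljjjljljljjjljjjljjjljljljjjljj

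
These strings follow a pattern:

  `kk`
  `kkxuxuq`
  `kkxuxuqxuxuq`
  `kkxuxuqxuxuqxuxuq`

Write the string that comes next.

The strings grow by a fixed suffix xuxuq each time.
One more step from kkxuxuqxuxuqxuxuq gives the answer.

kkxuxuqxuxuqxuxuqxuxuq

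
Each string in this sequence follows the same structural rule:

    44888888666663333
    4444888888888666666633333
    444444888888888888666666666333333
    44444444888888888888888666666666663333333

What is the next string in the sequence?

4444444444888888888888888888666666666666633333333

The n-th term is 2n 4's then 3n+3 8's then 2n+3 6's then n+3 3's (n = 1, 2, …).
Setting n = 5 gives 10, 18, 13, 8 characters in each block.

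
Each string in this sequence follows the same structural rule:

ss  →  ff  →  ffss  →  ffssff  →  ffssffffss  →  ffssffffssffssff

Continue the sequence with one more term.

From term 3 onward, concatenate the last term with the second-to-last: ff·ss = ffss, ffss·ff = ffssff, …
Continuing: ffssffffssffssff · ffssffffss gives term 7.

ffssffffssffssffffssffffss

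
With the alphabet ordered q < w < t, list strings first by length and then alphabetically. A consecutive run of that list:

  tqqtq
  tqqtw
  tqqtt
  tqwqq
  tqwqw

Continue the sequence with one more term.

tqwqt

Treat tqwqw as a base-3 numeral over the given alphabet and add one, carrying through any trailing t's.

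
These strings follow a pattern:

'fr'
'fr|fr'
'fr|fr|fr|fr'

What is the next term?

fr|fr|fr|fr|fr|fr|fr|fr

Each string is two copies of the previous one joined by '|'.
One more doubling of fr|fr|fr|fr gives the answer.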